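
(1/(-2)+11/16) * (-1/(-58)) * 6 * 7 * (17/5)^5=89450991/1450000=61.69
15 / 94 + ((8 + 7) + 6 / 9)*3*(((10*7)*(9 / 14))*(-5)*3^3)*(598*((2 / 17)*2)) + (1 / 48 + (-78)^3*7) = -1668193526009 / 38352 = -43496910.88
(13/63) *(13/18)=169/1134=0.15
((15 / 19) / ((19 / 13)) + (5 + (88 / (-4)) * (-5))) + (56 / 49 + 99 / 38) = 602883 / 5054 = 119.29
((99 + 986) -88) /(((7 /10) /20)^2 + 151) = 39880000 /6040049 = 6.60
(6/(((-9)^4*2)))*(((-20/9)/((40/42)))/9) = -7/59049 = -0.00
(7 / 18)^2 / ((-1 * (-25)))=49 / 8100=0.01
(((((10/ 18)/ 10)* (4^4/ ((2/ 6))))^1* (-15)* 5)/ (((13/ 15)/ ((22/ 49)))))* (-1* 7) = 1056000/ 91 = 11604.40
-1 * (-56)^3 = 175616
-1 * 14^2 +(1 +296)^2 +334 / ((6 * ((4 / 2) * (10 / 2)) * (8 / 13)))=21125291 / 240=88022.05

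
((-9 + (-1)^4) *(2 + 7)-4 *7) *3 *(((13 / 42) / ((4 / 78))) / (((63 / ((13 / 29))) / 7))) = -54925 / 609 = -90.19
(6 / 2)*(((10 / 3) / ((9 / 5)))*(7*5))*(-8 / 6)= -7000 / 27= -259.26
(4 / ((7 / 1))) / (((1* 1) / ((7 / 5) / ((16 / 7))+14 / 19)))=0.77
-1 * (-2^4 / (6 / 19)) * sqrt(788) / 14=152 * sqrt(197) / 21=101.59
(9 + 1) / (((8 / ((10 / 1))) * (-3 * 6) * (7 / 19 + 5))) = -475 / 3672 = -0.13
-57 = -57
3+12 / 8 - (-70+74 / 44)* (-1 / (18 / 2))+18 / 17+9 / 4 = 163 / 748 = 0.22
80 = 80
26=26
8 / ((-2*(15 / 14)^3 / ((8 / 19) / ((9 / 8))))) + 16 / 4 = 1606036 / 577125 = 2.78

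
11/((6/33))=121/2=60.50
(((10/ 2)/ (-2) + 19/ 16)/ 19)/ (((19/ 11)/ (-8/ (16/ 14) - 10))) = 3927/ 5776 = 0.68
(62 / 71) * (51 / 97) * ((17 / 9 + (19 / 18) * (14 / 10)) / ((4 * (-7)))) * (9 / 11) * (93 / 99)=-4950111 / 116665780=-0.04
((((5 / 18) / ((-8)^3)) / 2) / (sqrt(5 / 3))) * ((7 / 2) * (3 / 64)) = -7 * sqrt(15) / 786432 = -0.00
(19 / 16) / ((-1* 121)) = -19 / 1936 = -0.01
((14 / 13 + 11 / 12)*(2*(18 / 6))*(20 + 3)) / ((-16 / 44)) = -78683 / 104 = -756.57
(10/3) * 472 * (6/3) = 3146.67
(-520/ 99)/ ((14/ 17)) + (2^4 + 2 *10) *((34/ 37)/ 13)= -1277788/ 333333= -3.83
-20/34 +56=942/17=55.41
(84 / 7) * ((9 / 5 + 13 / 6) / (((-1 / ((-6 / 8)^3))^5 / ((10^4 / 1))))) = 213439991625 / 33554432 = 6361.01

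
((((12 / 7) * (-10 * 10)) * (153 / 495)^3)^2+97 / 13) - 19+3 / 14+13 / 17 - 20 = -4732073352033 / 959211703450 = -4.93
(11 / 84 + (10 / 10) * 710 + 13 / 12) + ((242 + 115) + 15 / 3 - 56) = 14241 / 14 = 1017.21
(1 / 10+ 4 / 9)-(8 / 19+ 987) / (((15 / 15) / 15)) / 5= -5064539 / 1710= -2961.72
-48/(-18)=8/3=2.67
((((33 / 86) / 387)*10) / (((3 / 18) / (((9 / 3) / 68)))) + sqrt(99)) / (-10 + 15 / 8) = -24*sqrt(11) / 65 - 132 / 408629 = -1.22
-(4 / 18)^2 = -4 / 81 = -0.05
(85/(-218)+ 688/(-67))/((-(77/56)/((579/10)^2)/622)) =32462169823458/2008325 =16163803.08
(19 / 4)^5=2476099 / 1024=2418.07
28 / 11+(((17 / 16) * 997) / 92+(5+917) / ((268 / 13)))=63772213 / 1084864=58.78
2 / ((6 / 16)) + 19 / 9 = 67 / 9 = 7.44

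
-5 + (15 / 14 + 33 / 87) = -1441 / 406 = -3.55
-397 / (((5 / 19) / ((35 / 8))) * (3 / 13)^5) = -19604641693 / 1944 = -10084692.23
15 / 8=1.88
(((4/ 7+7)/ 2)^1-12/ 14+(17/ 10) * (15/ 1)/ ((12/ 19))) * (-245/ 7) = -12125/ 8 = -1515.62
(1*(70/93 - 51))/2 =-4673/186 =-25.12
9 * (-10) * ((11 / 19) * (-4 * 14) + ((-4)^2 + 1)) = 1387.89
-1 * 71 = -71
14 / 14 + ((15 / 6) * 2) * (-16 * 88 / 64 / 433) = 323 / 433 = 0.75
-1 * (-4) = 4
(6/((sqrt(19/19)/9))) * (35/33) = 630/11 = 57.27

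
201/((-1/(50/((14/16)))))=-80400/7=-11485.71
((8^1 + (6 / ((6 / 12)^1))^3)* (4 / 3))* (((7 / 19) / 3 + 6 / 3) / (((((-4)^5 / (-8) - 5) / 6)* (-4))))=-420112 / 7011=-59.92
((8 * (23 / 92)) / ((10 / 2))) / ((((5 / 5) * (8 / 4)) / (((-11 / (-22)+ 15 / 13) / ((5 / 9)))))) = 387 / 650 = 0.60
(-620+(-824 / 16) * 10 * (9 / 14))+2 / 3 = -39917 / 42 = -950.40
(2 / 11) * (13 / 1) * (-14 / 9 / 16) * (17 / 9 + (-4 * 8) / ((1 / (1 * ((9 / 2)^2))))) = 148.48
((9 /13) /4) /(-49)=-9 /2548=-0.00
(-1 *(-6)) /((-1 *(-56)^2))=-3 /1568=-0.00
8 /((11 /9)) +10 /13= 7.31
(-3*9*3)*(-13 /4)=1053 /4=263.25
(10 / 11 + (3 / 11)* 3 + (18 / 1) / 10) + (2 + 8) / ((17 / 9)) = 8248 / 935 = 8.82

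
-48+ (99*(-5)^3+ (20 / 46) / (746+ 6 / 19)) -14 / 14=-405196317 / 32614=-12424.00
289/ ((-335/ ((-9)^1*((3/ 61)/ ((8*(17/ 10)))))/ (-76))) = -8721/ 4087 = -2.13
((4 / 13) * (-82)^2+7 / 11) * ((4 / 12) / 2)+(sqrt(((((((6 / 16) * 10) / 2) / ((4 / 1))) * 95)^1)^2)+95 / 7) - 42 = 11564489 / 32032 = 361.03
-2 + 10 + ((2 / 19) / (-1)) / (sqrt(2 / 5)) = 8 - sqrt(10) / 19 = 7.83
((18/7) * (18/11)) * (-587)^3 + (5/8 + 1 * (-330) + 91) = -524263258615/616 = -851076718.53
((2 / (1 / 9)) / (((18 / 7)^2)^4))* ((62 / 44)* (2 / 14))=0.00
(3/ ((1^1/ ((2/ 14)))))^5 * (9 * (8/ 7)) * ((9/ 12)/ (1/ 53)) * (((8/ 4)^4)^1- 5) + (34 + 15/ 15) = 11767841/ 117649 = 100.02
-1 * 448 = -448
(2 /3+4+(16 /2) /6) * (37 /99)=74 /33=2.24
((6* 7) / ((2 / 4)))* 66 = 5544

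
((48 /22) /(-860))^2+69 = 69.00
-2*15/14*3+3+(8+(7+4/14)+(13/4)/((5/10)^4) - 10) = 53.86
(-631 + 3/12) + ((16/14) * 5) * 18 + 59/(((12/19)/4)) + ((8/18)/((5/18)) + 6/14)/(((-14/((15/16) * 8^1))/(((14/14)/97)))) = -2199271/14259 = -154.24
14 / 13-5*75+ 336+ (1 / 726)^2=-259848455 / 6851988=-37.92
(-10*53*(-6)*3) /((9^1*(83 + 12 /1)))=212 /19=11.16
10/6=5/3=1.67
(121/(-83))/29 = -121/2407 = -0.05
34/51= 2/3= 0.67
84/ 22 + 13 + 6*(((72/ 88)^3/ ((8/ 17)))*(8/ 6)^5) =61553/ 1331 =46.25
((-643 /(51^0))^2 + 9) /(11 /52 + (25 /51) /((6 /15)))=1096490616 /3811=287717.30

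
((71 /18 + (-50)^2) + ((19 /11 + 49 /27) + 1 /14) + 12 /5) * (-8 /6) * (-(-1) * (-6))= 208728104 /10395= 20079.66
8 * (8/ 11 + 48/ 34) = 3200/ 187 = 17.11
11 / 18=0.61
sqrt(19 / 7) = sqrt(133) / 7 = 1.65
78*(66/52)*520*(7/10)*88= 3171168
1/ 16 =0.06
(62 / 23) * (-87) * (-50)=269700 / 23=11726.09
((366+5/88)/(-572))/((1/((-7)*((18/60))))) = 1.34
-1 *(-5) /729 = 5 /729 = 0.01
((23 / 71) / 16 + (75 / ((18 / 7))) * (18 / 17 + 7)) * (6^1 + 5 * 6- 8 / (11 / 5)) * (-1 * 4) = -1212088597 / 39831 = -30430.78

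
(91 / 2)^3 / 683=753571 / 5464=137.92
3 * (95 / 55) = 57 / 11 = 5.18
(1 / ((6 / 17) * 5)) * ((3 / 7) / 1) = 17 / 70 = 0.24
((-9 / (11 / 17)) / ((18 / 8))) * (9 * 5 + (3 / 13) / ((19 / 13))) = -5304 / 19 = -279.16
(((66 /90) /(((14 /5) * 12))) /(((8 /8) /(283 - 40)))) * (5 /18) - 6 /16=123 /112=1.10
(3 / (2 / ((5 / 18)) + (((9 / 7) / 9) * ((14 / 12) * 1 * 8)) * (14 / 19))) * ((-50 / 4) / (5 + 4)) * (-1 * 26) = 30875 / 2332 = 13.24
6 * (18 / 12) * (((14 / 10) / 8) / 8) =63 / 320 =0.20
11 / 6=1.83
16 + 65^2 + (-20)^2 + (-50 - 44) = 4547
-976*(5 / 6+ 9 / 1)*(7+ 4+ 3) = -403088 / 3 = -134362.67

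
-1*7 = -7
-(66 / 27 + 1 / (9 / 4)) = -26 / 9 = -2.89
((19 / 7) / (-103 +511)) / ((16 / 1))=0.00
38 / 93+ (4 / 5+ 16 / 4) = 2422 / 465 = 5.21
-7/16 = -0.44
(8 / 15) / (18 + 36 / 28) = 56 / 2025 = 0.03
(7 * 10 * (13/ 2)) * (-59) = -26845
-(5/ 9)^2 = -25/ 81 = -0.31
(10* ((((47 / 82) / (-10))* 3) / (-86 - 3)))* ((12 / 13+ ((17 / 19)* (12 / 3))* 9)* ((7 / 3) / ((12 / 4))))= 448756 / 901303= 0.50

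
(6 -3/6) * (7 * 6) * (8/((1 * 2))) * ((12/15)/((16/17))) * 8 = 31416/5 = 6283.20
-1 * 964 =-964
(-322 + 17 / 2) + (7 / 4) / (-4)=-5023 / 16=-313.94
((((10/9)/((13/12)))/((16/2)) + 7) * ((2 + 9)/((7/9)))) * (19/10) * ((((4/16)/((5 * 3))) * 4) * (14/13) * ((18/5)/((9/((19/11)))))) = 200716/21125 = 9.50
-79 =-79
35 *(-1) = -35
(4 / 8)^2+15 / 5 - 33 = -119 / 4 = -29.75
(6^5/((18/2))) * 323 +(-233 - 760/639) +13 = 178185668/639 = 278850.81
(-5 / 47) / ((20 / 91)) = -91 / 188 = -0.48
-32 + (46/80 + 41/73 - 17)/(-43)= -3971599/125560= -31.63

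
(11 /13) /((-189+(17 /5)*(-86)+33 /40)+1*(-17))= -440 /258739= -0.00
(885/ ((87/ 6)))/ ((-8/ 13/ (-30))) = 172575/ 58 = 2975.43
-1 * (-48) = 48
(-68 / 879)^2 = 4624 / 772641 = 0.01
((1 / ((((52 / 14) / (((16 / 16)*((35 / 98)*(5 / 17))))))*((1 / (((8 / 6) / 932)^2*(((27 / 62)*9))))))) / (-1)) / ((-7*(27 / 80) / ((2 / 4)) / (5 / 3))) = 0.00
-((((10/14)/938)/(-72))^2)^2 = -625/49949770747051617878016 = -0.00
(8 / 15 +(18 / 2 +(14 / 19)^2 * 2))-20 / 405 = 10.57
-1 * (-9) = 9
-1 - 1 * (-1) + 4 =4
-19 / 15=-1.27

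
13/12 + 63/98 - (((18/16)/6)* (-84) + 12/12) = 16.48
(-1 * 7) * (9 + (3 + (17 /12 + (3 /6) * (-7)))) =-833 /12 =-69.42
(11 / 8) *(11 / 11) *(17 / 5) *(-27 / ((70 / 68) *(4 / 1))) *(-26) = 1115829 / 1400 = 797.02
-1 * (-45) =45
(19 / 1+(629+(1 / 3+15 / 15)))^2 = 3794704 / 9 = 421633.78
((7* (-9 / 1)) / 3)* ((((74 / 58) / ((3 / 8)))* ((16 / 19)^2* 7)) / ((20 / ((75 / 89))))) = -13923840 / 931741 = -14.94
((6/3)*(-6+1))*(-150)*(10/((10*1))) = 1500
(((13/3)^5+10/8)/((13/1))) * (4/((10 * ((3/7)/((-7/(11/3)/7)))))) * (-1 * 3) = 10404709/115830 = 89.83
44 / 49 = 0.90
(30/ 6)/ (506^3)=5/ 129554216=0.00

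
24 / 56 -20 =-137 / 7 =-19.57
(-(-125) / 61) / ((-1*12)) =-125 / 732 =-0.17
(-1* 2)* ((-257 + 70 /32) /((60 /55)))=14949 /32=467.16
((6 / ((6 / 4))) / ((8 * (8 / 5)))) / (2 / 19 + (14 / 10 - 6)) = -0.07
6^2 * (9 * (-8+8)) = 0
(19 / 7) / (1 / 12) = 228 / 7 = 32.57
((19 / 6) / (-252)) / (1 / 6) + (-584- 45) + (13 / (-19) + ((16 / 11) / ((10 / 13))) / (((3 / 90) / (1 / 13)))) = -625.40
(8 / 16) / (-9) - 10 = -181 / 18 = -10.06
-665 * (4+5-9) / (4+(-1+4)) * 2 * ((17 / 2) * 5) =0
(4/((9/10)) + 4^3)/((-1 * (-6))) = 308/27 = 11.41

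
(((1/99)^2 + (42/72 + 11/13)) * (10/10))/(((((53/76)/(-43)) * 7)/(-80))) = 47620838480/47270223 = 1007.42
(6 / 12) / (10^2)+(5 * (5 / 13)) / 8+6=8119 / 1300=6.25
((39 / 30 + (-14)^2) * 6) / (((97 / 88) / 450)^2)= 1856387808000 / 9409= 197299161.23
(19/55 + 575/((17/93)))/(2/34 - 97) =-367681/11330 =-32.45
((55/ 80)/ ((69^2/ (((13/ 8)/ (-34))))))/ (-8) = 143/ 165758976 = 0.00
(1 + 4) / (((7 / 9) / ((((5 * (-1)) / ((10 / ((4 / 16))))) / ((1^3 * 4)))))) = -45 / 224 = -0.20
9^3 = 729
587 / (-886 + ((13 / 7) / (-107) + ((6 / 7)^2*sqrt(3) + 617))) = -2170441684789 / 994673628026 - 2963768283*sqrt(3) / 497336814013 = -2.19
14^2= 196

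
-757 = -757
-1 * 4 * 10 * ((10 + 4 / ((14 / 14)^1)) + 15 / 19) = -11240 / 19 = -591.58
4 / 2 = 2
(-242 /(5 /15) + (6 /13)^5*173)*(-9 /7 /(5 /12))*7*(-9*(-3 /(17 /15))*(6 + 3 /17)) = 246364800733800 /107303677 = 2295958.61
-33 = -33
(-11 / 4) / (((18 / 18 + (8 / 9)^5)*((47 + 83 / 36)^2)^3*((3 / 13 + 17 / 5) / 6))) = -626616998272512 / 3080367730636066064453125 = -0.00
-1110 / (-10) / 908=111 / 908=0.12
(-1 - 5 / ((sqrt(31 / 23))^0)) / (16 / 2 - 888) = 0.01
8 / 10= 4 / 5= 0.80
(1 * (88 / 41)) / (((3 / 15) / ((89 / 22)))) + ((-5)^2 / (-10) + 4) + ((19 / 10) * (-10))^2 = 33285 / 82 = 405.91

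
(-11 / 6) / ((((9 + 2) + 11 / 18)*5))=-3 / 95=-0.03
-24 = -24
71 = 71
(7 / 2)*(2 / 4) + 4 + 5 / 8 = 51 / 8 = 6.38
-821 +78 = -743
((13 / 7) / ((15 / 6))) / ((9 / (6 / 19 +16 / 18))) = 5356 / 53865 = 0.10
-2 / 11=-0.18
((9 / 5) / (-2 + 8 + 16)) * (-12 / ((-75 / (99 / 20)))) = 81 / 1250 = 0.06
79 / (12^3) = 79 / 1728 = 0.05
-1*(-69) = 69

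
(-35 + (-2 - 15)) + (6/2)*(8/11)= -548/11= -49.82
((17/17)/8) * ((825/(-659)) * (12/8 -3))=0.23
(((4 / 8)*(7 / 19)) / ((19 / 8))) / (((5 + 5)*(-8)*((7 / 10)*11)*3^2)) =-1 / 71478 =-0.00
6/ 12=1/ 2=0.50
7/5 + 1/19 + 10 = 1088/95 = 11.45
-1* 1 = -1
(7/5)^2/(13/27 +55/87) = 38367/21800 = 1.76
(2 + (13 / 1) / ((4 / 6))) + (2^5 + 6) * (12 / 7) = 1213 / 14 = 86.64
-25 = -25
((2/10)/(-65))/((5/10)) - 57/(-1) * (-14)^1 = -259352/325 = -798.01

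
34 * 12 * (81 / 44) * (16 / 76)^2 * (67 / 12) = 738072 / 3971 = 185.87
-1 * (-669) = 669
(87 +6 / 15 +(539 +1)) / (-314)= -2.00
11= 11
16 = 16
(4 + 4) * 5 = 40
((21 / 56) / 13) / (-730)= -3 / 75920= -0.00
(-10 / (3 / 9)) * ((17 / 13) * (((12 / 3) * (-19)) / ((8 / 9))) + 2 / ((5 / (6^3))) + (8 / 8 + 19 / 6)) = 8284 / 13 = 637.23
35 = 35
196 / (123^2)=196 / 15129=0.01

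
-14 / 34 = -7 / 17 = -0.41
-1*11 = -11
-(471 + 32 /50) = -11791 /25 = -471.64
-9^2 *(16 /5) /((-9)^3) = 16 /45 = 0.36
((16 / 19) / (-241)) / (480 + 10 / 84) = -672 / 92335535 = -0.00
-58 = -58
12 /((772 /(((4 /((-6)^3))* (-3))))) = 1 /1158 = 0.00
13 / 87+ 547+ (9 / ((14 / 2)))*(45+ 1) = 369232 / 609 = 606.29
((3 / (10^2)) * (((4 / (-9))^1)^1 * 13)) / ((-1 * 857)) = 13 / 64275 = 0.00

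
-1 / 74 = -0.01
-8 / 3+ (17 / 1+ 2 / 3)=15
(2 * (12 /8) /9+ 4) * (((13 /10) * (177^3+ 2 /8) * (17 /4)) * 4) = 63725820509 /120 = 531048504.24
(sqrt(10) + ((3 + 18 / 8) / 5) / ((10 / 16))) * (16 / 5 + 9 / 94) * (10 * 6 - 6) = 1756566 / 5875 + 41823 * sqrt(10) / 235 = 861.78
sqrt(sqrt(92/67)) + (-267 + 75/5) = -250.92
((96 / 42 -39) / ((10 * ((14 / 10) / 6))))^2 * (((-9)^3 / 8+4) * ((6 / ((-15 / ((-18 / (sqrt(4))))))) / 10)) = -3728928393 / 480200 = -7765.37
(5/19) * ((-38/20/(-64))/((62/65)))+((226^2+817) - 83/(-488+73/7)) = 1376728608975/26530048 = 51893.18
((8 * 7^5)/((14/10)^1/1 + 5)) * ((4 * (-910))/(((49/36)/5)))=-280917000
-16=-16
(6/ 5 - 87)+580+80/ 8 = 2521/ 5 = 504.20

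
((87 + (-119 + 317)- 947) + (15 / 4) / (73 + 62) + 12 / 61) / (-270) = 1453259 / 592920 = 2.45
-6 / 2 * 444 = -1332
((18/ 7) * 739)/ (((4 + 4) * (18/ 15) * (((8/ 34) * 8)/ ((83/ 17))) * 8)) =920055/ 14336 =64.18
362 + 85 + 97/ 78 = 34963/ 78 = 448.24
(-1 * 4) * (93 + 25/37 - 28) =-9720/37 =-262.70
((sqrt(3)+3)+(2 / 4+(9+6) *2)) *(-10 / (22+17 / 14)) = -938 / 65 - 28 *sqrt(3) / 65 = -15.18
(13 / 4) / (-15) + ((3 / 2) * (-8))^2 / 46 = 4021 / 1380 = 2.91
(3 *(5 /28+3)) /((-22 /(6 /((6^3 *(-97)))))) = 89 /717024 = 0.00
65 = 65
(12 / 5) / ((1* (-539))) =-12 / 2695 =-0.00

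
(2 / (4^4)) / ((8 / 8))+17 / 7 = 2183 / 896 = 2.44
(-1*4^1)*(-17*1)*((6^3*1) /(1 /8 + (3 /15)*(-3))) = -587520 /19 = -30922.11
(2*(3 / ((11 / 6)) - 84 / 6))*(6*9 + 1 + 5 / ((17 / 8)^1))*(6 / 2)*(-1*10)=468000 / 11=42545.45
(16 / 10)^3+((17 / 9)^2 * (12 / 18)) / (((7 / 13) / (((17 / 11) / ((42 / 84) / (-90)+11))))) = 2425887592 / 514292625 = 4.72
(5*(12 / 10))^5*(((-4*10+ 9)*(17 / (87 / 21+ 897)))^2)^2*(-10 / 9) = -25001633779538535 / 24739263404164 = -1010.61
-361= -361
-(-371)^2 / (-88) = 137641 / 88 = 1564.10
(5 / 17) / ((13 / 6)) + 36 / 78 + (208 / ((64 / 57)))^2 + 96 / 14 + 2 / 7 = 849619891 / 24752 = 34325.30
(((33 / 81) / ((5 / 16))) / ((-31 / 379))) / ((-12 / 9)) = 11.95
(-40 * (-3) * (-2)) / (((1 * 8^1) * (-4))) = 15 / 2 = 7.50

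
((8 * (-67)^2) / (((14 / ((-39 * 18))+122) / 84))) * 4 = 4235317632 / 42815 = 98921.35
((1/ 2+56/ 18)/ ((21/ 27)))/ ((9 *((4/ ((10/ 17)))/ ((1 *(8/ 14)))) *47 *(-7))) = -0.00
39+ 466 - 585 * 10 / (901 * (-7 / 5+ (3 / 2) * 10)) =15455545 / 30634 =504.52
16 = 16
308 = 308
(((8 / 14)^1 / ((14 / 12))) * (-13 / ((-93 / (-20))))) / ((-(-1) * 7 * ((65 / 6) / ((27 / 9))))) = -576 / 10633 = -0.05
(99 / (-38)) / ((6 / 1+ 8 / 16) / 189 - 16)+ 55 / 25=270974 / 114665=2.36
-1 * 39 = -39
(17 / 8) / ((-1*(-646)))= 1 / 304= 0.00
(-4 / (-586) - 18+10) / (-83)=2342 / 24319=0.10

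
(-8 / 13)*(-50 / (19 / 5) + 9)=632 / 247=2.56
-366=-366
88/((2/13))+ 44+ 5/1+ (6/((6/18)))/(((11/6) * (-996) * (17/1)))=9638532/15521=621.00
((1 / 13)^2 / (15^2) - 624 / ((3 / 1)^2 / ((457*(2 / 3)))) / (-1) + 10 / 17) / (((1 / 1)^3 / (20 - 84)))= -291310392896 / 215475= -1351945.20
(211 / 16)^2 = 173.91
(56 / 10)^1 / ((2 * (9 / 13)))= 4.04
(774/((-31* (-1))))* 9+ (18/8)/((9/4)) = 6997/31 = 225.71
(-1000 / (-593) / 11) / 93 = 1000 / 606639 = 0.00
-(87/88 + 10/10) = -175/88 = -1.99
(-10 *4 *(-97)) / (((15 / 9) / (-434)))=-1010352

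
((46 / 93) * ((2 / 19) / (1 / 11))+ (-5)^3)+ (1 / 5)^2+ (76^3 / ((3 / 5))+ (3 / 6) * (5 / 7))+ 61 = 150811843671 / 206150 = 731563.64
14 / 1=14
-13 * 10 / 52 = -5 / 2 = -2.50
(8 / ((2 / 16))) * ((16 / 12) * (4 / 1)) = 1024 / 3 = 341.33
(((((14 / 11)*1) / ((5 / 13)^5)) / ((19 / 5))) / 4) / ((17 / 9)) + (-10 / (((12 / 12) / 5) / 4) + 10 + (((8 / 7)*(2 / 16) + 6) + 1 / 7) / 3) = -17033951861 / 93266250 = -182.64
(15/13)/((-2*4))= -15/104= -0.14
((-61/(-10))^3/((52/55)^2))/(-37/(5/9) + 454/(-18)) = -247182309/89383424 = -2.77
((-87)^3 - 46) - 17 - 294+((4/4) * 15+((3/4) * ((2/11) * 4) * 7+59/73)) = -529048820/803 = -658840.37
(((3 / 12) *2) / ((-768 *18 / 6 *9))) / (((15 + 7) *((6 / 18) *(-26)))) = 1 / 7907328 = 0.00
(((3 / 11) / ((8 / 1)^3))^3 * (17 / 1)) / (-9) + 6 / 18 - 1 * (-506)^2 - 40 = -137238987445108889 / 535931387904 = -256075.67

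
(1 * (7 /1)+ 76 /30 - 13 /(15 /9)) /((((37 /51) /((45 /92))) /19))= 37791 /1702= 22.20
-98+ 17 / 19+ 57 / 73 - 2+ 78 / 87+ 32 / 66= -128678218 / 1327359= -96.94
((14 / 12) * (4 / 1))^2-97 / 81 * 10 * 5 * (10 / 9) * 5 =-226624 / 729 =-310.87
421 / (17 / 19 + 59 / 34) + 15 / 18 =1640291 / 10194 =160.91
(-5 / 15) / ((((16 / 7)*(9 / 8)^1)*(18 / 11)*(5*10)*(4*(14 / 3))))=-11 / 129600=-0.00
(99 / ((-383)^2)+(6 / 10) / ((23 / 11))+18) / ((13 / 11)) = 3393481872 / 219300055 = 15.47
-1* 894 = -894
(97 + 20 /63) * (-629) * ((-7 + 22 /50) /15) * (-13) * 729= -253702573.76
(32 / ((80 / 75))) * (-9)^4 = 196830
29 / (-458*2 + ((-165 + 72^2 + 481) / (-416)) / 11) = -3016 / 95389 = -0.03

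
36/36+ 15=16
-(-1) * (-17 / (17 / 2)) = -2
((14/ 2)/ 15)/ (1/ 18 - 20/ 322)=-6762/ 95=-71.18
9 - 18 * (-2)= 45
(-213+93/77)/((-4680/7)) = 453/1430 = 0.32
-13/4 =-3.25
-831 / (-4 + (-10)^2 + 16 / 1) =-831 / 112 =-7.42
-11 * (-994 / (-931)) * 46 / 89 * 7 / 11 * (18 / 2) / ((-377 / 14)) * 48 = 39505536 / 637507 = 61.97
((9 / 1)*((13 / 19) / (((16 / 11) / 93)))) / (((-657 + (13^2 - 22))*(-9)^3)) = 4433 / 4186080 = 0.00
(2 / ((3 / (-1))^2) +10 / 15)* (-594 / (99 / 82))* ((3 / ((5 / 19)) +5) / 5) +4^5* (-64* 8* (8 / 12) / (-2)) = 12999616 / 75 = 173328.21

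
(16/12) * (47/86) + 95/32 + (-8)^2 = 279455/4128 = 67.70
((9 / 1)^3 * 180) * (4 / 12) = 43740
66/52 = 33/26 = 1.27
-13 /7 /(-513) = 13 /3591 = 0.00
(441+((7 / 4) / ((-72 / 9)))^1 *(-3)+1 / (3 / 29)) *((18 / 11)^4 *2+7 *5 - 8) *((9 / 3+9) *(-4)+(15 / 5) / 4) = -881575.91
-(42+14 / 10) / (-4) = 217 / 20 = 10.85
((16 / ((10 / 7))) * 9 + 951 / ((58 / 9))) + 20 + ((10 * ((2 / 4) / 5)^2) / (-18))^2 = 252159509 / 939600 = 268.37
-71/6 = -11.83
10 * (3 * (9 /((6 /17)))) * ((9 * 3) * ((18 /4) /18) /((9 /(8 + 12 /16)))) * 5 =401625 /16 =25101.56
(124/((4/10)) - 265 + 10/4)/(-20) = -19/8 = -2.38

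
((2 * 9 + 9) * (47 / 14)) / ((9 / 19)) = 2679 / 14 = 191.36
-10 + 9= -1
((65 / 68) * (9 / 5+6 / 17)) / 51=793 / 19652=0.04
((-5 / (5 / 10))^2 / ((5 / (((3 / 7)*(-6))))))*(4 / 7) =-1440 / 49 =-29.39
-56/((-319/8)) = 448/319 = 1.40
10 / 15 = 2 / 3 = 0.67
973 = 973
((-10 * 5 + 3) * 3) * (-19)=2679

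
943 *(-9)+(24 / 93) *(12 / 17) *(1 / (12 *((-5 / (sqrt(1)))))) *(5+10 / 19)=-8487.02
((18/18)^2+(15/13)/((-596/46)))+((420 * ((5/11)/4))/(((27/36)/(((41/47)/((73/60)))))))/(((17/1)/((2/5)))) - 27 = -62177155993/2485546778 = -25.02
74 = 74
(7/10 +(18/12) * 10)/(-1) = -157/10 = -15.70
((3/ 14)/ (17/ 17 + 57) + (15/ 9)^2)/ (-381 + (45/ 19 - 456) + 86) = -386213/ 103948992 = -0.00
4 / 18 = 2 / 9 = 0.22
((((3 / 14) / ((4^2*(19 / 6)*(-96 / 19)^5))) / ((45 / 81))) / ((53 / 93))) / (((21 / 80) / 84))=-4039951 / 3112173568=-0.00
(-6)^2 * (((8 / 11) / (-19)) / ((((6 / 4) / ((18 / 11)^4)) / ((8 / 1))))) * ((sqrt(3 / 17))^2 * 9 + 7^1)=-23541497856 / 52019473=-452.55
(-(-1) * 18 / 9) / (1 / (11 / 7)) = 22 / 7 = 3.14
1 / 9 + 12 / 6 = 19 / 9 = 2.11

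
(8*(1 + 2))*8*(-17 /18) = -544 /3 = -181.33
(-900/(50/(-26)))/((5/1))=468/5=93.60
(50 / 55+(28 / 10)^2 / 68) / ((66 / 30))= 0.47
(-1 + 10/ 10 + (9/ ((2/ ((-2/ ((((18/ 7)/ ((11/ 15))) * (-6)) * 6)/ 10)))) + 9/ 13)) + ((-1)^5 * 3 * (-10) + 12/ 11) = 49097011/ 1544400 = 31.79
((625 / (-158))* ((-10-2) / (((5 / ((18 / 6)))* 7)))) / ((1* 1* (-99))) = -250 / 6083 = -0.04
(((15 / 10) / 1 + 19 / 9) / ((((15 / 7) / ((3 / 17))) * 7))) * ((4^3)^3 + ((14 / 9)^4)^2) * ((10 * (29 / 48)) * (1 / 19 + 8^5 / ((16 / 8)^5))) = 25870453508450267600 / 375410453841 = 68912448.34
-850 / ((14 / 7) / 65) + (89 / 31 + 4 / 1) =-856162 / 31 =-27618.13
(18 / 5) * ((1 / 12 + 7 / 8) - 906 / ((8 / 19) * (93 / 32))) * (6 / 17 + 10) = -27558.94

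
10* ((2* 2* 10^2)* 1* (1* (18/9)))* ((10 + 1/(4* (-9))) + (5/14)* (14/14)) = 82634.92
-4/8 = -1/2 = -0.50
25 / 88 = 0.28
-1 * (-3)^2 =-9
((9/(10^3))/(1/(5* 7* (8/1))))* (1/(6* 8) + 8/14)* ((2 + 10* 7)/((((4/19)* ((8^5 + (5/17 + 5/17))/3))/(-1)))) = -5206437/111413200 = -0.05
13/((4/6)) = 39/2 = 19.50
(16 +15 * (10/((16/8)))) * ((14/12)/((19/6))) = 637/19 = 33.53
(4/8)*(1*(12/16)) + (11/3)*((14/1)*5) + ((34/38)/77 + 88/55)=45409171/175560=258.65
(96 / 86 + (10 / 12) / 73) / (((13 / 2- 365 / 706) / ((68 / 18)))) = 127455239 / 178998336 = 0.71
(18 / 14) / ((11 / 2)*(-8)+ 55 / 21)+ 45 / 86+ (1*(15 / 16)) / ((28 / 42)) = 2270043 / 1195744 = 1.90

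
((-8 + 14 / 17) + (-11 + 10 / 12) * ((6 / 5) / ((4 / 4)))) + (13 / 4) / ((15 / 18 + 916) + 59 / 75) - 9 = -221302319 / 7799770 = -28.37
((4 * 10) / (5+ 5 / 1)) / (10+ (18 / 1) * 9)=1 / 43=0.02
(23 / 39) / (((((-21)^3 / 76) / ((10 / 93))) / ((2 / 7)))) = -34960 / 235127529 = -0.00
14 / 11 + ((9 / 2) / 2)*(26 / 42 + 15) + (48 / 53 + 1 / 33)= 457295 / 12243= 37.35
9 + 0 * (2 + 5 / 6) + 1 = 10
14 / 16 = 7 / 8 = 0.88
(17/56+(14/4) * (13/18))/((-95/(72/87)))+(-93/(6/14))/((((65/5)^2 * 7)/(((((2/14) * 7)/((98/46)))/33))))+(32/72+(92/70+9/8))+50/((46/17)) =8866338092951/415582647480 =21.33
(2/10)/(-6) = -1/30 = -0.03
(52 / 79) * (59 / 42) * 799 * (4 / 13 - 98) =-119738140 / 1659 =-72174.89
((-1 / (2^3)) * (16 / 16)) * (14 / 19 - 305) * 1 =38.03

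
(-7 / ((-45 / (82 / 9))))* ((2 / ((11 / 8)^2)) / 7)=10496 / 49005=0.21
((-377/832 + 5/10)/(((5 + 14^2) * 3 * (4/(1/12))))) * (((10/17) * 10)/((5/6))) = 0.00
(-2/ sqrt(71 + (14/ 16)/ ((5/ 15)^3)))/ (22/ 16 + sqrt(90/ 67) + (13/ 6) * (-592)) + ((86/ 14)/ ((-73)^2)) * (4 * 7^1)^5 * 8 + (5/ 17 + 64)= 13824 * sqrt(253595)/ 47961064463839 + 197790432 * sqrt(1514)/ 47961064463839 + 14383857749/ 90593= 158774.49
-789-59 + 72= -776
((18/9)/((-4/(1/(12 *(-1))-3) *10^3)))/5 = 37/120000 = 0.00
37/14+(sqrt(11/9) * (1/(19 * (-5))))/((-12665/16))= 16 * sqrt(11)/3609525+37/14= 2.64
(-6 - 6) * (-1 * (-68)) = -816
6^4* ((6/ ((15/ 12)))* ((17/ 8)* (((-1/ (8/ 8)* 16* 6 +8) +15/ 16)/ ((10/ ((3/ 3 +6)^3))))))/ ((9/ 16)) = -1754477928/ 25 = -70179117.12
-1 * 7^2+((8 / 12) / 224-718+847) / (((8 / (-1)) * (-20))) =-518179 / 10752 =-48.19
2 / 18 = 1 / 9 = 0.11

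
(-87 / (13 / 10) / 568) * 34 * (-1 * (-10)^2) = 369750 / 923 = 400.60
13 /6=2.17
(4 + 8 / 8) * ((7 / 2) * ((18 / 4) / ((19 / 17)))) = 5355 / 76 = 70.46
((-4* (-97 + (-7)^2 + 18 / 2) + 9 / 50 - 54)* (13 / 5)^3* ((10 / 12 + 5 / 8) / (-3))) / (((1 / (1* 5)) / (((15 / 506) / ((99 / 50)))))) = -26190437 / 400752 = -65.35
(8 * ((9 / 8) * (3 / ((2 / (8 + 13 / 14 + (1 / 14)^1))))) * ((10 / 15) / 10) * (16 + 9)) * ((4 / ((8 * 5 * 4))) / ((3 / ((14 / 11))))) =2.15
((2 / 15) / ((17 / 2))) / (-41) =-4 / 10455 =-0.00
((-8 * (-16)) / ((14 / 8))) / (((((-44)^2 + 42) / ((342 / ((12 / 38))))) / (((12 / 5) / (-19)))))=-175104 / 34615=-5.06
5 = 5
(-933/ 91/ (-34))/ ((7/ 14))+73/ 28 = 19865/ 6188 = 3.21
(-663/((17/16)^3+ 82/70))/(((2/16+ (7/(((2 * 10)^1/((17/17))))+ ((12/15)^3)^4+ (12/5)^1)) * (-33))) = 61880000000000000/21496057272148503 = 2.88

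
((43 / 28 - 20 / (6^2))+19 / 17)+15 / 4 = 6263 / 1071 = 5.85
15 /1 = 15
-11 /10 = -1.10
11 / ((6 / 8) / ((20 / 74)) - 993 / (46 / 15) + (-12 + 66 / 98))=-495880 / 14982603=-0.03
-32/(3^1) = -32/3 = -10.67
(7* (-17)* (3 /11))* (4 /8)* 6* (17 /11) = -18207 /121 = -150.47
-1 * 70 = -70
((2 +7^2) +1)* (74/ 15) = 3848/ 15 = 256.53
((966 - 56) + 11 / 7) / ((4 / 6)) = 19143 / 14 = 1367.36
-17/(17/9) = -9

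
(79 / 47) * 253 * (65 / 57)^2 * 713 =60209338475 / 152703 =394290.48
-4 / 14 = -2 / 7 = -0.29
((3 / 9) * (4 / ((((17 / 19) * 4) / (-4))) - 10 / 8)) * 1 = -389 / 204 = -1.91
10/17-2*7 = -228/17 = -13.41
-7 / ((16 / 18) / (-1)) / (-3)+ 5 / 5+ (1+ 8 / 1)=59 / 8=7.38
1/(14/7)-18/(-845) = 881/1690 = 0.52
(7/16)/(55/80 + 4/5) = 5/17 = 0.29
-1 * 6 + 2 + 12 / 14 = -22 / 7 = -3.14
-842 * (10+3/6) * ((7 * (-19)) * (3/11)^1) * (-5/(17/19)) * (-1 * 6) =2010708630/187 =10752452.57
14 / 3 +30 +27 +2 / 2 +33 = 287 / 3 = 95.67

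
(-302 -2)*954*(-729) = 211421664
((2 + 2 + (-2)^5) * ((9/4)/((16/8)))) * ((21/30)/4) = -441/80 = -5.51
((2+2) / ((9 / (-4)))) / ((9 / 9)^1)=-16 / 9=-1.78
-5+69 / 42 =-47 / 14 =-3.36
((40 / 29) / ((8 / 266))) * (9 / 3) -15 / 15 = 3961 / 29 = 136.59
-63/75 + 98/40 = 161/100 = 1.61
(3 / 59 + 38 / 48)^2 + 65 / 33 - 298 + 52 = -243.32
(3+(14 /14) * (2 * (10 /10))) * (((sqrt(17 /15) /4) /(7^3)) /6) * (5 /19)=5 * sqrt(255) /469224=0.00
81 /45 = 9 /5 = 1.80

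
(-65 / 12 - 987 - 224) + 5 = -14537 / 12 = -1211.42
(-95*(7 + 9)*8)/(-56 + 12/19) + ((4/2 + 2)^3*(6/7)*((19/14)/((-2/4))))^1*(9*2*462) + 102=-2278999322/1841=-1237913.81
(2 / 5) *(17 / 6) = 17 / 15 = 1.13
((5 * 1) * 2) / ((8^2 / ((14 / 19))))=35 / 304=0.12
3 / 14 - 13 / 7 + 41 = 39.36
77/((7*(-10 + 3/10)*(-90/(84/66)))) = 14/873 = 0.02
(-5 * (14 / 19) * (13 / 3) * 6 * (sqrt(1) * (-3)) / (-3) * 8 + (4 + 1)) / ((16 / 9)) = -130185 / 304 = -428.24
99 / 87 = 33 / 29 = 1.14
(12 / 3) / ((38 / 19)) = 2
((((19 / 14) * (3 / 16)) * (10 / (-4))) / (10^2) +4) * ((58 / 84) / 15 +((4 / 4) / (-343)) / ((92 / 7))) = 332531419 / 1817625600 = 0.18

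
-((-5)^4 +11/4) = -2511/4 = -627.75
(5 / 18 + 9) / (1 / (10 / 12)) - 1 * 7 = 79 / 108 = 0.73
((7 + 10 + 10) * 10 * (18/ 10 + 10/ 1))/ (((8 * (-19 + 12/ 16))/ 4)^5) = -0.00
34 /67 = 0.51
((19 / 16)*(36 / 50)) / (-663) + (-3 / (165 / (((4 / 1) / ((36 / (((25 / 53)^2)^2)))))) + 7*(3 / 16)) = 90537854525909 / 69054333519600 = 1.31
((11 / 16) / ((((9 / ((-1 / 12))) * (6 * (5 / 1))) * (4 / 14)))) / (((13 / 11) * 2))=-847 / 2695680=-0.00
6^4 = 1296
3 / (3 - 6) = -1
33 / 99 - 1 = -2 / 3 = -0.67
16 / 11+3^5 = 2689 / 11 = 244.45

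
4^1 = 4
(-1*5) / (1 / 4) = -20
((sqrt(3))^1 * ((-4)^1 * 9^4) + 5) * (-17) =-85 + 446148 * sqrt(3) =772666.00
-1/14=-0.07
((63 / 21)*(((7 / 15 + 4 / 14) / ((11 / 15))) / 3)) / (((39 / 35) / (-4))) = -1580 / 429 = -3.68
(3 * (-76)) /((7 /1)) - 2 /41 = -9362 /287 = -32.62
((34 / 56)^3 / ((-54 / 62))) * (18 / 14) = -152303 / 460992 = -0.33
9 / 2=4.50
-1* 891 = -891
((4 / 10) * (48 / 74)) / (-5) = -48 / 925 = -0.05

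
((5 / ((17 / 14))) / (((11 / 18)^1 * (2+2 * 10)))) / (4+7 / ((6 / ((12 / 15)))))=4725 / 76109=0.06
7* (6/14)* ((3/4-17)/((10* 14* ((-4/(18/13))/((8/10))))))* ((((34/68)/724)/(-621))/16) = -1/149201920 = -0.00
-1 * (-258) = 258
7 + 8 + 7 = 22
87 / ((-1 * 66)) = -29 / 22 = -1.32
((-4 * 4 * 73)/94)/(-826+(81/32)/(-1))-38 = -47333530/1246111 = -37.99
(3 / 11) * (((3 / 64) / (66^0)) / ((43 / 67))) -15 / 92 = -99651 / 696256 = -0.14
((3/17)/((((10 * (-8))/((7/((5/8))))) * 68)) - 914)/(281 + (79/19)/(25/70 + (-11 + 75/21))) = -99371764701/30486899000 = -3.26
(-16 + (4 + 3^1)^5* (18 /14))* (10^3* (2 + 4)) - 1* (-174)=129558174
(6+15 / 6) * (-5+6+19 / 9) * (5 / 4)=595 / 18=33.06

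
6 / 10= 3 / 5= 0.60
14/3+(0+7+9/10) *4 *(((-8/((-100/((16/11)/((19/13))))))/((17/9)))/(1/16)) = 34612246/1332375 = 25.98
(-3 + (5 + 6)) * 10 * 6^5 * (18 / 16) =699840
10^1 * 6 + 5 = 65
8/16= 1/2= 0.50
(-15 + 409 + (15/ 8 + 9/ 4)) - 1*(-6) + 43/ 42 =68065/ 168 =405.15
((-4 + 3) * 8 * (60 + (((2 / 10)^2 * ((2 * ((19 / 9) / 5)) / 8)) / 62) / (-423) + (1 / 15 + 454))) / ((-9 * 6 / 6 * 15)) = 60668605781 / 1991536875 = 30.46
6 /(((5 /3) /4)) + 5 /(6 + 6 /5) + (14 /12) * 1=2927 /180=16.26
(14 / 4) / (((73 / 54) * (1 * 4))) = 189 / 292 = 0.65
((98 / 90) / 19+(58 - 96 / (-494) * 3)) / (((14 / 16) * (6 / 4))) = 10428592 / 233415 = 44.68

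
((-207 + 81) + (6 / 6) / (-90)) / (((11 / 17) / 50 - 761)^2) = -819387250 / 3765606227289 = -0.00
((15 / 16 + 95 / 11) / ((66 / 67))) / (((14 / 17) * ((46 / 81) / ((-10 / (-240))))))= 17272935 / 19948544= 0.87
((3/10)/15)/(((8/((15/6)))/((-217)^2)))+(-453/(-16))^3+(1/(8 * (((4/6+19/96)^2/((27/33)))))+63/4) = 35703362166163/1551953920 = 23005.43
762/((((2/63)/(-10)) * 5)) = -48006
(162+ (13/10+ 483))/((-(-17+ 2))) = 6463/150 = 43.09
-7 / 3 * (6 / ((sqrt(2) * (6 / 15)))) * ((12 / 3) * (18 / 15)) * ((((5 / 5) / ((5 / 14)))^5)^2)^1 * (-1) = 24297391017984 * sqrt(2) / 9765625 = 3518638.07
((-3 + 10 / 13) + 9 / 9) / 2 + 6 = 70 / 13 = 5.38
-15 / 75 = -1 / 5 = -0.20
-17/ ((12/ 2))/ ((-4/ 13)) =9.21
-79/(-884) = 79/884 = 0.09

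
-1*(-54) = 54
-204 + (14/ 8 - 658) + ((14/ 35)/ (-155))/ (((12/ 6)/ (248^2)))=-93961/ 100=-939.61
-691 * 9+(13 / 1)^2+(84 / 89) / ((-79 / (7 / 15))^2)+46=-6004.00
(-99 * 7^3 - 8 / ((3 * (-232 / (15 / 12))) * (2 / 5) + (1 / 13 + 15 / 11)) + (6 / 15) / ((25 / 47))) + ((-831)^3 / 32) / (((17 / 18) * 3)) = -85574660479953609 / 13448258000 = -6363252.44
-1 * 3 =-3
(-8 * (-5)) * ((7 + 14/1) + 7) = 1120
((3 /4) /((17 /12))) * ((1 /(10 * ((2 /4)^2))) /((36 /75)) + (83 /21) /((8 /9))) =2661 /952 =2.80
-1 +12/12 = 0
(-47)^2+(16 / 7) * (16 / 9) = 139423 / 63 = 2213.06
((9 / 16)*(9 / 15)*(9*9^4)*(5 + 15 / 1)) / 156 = 531441 / 208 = 2555.00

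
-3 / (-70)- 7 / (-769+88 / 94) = 18761 / 360990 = 0.05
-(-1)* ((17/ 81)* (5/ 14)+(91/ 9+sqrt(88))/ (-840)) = 0.05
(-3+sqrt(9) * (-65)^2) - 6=12666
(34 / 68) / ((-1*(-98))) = 1 / 196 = 0.01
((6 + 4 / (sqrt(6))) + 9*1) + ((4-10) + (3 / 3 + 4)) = 2*sqrt(6) / 3 + 14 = 15.63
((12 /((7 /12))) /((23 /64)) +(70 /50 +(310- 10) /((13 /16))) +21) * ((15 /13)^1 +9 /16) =14973141 /19435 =770.42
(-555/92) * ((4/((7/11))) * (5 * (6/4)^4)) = -2472525/2576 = -959.83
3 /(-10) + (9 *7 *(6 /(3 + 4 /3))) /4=1398 /65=21.51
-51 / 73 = -0.70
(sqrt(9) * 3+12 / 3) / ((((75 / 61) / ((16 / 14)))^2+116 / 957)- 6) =-102163776 / 37104311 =-2.75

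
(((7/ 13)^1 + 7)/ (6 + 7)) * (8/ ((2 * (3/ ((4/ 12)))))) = 392/ 1521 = 0.26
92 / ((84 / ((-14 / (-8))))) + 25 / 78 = 349 / 156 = 2.24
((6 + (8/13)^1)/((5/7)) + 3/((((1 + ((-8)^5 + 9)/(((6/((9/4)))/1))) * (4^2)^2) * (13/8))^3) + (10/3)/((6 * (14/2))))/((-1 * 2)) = -392607943181823398569999/84062091308962736511360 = -4.67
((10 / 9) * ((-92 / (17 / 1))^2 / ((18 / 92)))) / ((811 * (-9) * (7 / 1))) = -3893440 / 1196036037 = -0.00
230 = 230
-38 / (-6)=19 / 3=6.33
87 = 87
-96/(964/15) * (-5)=1800/241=7.47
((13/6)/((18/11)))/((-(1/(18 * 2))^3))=-61776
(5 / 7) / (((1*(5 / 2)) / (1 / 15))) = 2 / 105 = 0.02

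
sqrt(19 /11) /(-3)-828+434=-394-sqrt(209) /33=-394.44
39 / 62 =0.63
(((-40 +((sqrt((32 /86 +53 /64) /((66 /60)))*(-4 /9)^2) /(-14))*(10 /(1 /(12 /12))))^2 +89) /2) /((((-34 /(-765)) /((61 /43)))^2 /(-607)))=-525899608.30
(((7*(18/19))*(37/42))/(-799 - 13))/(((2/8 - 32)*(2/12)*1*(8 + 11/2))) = 148/1469517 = 0.00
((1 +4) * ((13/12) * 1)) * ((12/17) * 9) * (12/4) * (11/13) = 1485/17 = 87.35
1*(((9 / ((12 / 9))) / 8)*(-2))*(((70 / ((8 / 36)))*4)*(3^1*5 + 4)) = -161595 / 4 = -40398.75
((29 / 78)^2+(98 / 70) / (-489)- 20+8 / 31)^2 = 9082807991491812361 / 23627458874307600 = 384.42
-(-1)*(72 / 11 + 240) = 2712 / 11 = 246.55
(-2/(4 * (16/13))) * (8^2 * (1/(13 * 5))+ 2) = -1.21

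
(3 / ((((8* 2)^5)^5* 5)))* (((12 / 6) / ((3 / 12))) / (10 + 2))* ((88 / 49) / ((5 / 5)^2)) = 11 / 19410899815994762710418267832320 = 0.00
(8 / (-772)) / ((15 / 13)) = -26 / 2895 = -0.01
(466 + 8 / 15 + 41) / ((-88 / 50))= -38065 / 132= -288.37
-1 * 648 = -648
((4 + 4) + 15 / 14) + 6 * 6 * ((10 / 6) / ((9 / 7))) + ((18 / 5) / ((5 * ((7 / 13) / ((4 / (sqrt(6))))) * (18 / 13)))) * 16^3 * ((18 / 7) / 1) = 2341 / 42 + 8306688 * sqrt(6) / 1225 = 16665.65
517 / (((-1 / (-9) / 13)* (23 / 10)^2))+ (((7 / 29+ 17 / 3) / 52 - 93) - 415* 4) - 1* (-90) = 11692805279 / 1196598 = 9771.71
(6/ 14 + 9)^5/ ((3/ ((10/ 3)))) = 1391480640/ 16807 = 82791.73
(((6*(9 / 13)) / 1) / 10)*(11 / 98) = 297 / 6370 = 0.05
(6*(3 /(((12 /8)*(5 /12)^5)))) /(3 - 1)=1492992 /3125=477.76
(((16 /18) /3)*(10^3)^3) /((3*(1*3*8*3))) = 1000000000 /729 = 1371742.11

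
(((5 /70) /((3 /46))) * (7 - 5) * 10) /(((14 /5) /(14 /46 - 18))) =-20350 /147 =-138.44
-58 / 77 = -0.75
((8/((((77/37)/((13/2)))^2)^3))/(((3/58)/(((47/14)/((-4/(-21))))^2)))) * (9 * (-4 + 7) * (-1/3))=-21420417740146222025007/53356129302784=-401461238.29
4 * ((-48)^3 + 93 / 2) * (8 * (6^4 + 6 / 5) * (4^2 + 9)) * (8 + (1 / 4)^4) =-918205708460.62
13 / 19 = 0.68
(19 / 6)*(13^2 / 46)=3211 / 276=11.63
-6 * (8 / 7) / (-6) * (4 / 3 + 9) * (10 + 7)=4216 / 21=200.76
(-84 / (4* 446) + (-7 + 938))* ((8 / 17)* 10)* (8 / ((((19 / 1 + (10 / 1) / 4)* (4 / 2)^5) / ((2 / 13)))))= 16608200 / 2119169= 7.84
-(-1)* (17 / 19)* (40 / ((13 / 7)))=4760 / 247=19.27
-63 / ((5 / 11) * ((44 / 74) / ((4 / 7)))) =-666 / 5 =-133.20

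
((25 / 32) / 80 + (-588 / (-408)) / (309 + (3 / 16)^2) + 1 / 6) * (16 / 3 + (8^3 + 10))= 10959960739 / 114766592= 95.50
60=60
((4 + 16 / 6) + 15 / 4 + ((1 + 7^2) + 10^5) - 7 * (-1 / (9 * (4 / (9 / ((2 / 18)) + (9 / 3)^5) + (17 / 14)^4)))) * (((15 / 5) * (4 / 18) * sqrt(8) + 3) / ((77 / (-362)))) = -1478643673732601 / 1047757018 - 2957287347465202 * sqrt(2) / 4714906581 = -2298270.86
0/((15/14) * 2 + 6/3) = 0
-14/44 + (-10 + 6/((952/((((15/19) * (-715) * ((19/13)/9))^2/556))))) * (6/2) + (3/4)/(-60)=-54667057/1819510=-30.04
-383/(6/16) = -1021.33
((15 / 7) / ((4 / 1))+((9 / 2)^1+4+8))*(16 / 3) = 636 / 7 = 90.86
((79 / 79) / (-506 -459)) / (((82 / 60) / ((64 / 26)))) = -192 / 102869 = -0.00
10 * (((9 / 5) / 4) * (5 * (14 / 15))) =21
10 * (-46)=-460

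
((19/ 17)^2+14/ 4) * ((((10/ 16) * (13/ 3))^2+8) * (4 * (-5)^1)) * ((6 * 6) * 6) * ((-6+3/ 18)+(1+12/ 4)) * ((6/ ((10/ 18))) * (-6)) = -21603707235/ 578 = -37376656.12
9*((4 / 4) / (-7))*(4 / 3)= -12 / 7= -1.71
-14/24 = -7/12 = -0.58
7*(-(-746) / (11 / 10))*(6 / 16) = 39165 / 22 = 1780.23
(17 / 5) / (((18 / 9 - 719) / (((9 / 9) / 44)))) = -17 / 157740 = -0.00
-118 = -118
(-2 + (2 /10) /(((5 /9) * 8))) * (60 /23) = -51 /10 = -5.10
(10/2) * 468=2340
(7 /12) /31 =7 /372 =0.02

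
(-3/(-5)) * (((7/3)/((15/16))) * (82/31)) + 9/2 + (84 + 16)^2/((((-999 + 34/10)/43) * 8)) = -527043473/11573850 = -45.54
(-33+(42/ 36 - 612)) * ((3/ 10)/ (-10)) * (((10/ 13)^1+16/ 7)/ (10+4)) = 536957/ 127400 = 4.21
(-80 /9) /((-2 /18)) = 80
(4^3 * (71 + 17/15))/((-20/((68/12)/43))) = -294304/9675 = -30.42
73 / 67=1.09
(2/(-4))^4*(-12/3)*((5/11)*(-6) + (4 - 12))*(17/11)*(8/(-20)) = -1.66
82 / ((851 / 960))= 78720 / 851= 92.50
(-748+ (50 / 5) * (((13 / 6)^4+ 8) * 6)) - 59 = 995.27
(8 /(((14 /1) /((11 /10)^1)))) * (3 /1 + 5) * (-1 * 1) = -176 /35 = -5.03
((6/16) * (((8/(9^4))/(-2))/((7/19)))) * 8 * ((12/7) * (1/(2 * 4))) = -38/35721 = -0.00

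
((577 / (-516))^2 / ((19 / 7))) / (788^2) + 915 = 2874263193899143 / 3141271247616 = 915.00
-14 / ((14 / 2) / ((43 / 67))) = -86 / 67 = -1.28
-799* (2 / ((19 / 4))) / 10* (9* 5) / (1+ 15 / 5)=-7191 / 19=-378.47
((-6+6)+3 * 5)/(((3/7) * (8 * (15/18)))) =21/4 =5.25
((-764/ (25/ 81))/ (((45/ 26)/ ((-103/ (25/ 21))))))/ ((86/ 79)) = 15274353276/ 134375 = 113669.61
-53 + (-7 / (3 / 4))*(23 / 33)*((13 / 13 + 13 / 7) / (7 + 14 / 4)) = -113867 / 2079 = -54.77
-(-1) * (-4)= -4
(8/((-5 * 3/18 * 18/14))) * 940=-21056/3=-7018.67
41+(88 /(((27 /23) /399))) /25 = 278417 /225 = 1237.41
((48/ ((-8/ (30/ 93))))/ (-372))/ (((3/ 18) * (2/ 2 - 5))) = -15/ 1922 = -0.01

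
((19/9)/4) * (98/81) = 931/1458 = 0.64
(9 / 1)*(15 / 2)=135 / 2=67.50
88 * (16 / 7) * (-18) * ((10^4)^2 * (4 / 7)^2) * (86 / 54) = -193740800000000 / 1029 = -188280660835.76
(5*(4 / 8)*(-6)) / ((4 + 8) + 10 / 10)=-1.15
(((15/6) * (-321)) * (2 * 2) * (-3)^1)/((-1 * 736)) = -13.08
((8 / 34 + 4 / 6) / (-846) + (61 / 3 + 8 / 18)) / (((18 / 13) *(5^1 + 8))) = 1.15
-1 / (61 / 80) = -80 / 61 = -1.31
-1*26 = -26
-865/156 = -5.54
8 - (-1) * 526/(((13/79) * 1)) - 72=40722/13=3132.46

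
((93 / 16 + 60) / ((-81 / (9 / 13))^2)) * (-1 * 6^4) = -81 / 13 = -6.23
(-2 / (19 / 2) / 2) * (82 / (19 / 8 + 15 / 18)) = -3936 / 1463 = -2.69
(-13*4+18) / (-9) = 34 / 9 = 3.78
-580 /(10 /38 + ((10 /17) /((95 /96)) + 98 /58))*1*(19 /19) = -271643 /1193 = -227.70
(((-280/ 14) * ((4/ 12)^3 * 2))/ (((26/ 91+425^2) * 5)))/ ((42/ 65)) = -260/ 102414537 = -0.00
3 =3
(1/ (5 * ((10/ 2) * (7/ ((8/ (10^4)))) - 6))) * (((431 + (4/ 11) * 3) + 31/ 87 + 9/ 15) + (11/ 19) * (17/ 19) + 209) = 1109957551/ 377813647200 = 0.00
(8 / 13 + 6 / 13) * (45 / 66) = 105 / 143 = 0.73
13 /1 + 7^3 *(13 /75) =72.45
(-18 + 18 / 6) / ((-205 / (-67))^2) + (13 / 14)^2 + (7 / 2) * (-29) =-168428157 / 1647380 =-102.24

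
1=1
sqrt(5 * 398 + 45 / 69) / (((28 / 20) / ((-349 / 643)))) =-1745 * sqrt(1053055) / 103523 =-17.30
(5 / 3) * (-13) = -65 / 3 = -21.67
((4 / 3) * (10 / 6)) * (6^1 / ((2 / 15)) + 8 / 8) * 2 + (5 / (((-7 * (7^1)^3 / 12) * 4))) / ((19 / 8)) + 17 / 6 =170202329 / 821142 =207.28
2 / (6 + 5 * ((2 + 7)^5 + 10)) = 2 / 295301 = 0.00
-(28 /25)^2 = -1.25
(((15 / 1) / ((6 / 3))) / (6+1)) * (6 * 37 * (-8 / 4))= -3330 / 7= -475.71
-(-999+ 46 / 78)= 38938 / 39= 998.41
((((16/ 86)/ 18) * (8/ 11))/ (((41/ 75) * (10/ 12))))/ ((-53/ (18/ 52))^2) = 6480/ 9206264353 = 0.00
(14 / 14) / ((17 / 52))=52 / 17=3.06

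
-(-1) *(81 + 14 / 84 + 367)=2689 / 6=448.17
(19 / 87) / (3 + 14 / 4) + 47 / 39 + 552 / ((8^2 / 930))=12097913 / 1508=8022.49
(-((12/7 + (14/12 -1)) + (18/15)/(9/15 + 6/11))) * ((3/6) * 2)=-41/14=-2.93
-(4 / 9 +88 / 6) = -136 / 9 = -15.11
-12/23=-0.52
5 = 5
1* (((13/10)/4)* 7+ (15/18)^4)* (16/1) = 17867/405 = 44.12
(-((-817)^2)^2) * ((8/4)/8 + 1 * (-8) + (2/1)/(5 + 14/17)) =1306773410499893/396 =3299932854797.71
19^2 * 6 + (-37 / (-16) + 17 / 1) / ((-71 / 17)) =2455323 / 1136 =2161.38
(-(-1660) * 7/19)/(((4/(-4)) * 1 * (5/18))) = -41832/19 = -2201.68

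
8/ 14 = 4/ 7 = 0.57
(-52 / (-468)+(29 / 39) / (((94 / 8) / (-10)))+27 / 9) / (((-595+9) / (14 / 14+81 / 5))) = -586004 / 8056035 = -0.07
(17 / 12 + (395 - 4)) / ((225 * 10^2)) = 4709 / 270000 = 0.02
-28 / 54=-14 / 27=-0.52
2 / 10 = 1 / 5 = 0.20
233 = 233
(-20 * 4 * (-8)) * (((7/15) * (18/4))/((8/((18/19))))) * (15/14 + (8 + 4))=39528/19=2080.42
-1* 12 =-12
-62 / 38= -31 / 19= -1.63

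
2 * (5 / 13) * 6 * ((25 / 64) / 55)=75 / 2288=0.03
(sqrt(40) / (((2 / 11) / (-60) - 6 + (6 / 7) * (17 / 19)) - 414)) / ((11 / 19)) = -151620 * sqrt(10) / 18400273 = -0.03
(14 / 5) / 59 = 14 / 295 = 0.05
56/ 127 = 0.44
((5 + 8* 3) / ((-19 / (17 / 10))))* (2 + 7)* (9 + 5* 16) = -394893 / 190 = -2078.38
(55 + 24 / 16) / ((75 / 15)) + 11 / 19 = 2257 / 190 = 11.88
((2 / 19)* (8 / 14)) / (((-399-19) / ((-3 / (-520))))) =-3 / 3613610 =-0.00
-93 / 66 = -31 / 22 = -1.41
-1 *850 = -850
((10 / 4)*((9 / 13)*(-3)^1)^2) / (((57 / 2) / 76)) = 28.76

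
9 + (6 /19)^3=9.03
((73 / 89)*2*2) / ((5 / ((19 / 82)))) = 2774 / 18245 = 0.15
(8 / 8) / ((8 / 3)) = 3 / 8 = 0.38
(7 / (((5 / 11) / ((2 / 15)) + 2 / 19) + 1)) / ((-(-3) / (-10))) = -29260 / 5661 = -5.17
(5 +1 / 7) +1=43 / 7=6.14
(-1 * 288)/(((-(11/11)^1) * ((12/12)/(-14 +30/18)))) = -3552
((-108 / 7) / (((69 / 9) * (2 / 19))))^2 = 365.50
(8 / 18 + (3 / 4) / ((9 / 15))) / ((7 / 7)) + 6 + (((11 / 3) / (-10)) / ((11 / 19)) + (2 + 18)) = 27.06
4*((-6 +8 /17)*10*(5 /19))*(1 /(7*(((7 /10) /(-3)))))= 564000 /15827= 35.64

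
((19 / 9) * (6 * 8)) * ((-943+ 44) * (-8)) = 2186368 / 3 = 728789.33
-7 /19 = -0.37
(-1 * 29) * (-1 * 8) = 232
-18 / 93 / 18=-1 / 93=-0.01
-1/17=-0.06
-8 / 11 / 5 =-0.15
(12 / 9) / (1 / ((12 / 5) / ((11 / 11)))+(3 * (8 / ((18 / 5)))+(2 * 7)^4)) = 16 / 461077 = 0.00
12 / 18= 2 / 3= 0.67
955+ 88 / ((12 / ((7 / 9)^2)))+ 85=253798 / 243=1044.44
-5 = -5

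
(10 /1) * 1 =10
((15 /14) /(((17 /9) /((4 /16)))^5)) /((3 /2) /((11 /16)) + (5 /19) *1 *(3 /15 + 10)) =20568735 /2300122904576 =0.00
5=5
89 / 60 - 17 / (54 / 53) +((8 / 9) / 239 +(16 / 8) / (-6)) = -2004491 / 129060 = -15.53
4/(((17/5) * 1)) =20/17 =1.18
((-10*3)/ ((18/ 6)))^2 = 100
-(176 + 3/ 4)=-707/ 4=-176.75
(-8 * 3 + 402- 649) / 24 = -271 / 24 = -11.29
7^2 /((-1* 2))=-49 /2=-24.50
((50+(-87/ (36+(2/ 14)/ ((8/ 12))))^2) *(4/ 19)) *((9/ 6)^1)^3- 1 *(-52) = 49722229/ 542659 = 91.63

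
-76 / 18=-38 / 9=-4.22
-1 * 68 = -68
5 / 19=0.26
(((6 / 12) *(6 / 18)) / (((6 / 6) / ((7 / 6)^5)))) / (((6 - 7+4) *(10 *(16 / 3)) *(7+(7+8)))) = 16807 / 164229120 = 0.00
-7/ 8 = -0.88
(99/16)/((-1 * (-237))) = 33/1264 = 0.03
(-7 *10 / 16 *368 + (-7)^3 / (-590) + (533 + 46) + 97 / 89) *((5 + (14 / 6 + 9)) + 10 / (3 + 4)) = -20160669769 / 1102710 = -18282.84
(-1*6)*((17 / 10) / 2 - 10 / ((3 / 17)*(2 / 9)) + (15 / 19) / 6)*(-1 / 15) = -96527 / 950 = -101.61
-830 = -830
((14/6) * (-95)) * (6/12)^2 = -665/12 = -55.42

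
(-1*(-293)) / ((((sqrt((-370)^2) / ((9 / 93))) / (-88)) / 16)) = -618816 / 5735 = -107.90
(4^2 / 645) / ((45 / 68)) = 1088 / 29025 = 0.04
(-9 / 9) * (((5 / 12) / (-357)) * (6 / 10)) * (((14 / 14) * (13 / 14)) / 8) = 13 / 159936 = 0.00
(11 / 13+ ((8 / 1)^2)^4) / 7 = 218103819 / 91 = 2396745.26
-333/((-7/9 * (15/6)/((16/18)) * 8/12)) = 7992/35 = 228.34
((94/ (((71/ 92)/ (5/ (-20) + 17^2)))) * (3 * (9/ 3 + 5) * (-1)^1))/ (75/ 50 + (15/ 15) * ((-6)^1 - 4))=119861280/ 1207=99305.12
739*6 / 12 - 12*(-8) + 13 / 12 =5599 / 12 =466.58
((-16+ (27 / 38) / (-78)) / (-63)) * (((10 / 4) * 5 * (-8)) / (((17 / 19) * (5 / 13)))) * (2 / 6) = -79085 / 3213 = -24.61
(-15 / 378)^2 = 25 / 15876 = 0.00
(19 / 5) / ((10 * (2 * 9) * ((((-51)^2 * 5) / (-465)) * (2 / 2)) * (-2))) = 589 / 1560600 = 0.00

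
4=4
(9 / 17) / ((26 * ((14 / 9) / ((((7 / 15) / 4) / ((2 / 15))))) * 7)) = 81 / 49504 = 0.00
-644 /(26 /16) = -5152 /13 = -396.31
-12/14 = -6/7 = -0.86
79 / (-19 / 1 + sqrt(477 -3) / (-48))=-4.06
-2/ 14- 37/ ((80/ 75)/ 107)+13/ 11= -4571365/ 1232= -3710.52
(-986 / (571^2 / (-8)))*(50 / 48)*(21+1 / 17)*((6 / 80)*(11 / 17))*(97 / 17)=27693985 / 188451698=0.15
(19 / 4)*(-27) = -513 / 4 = -128.25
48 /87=16 /29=0.55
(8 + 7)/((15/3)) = 3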